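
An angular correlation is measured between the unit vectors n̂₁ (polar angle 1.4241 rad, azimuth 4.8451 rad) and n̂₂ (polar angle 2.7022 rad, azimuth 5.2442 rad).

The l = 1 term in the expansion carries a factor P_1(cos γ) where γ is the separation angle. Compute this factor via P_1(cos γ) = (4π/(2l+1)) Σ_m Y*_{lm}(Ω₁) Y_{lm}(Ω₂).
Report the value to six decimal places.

0.255463

Addition theorem: P_1(cos γ) = (4π/3) Σ_m Y*_{lm}(Ω₁) Y_{lm}(Ω₂), m = −1…1:
  m=-1: (+0.045225-0.338778i) × (+0.074528+0.126672i) = +0.046284-0.019520i  (running Σ = +0.046284-0.019520i)
  m=0: (+0.071419-0.000000i) × (-0.442190+0.000000i) = -0.031581+0.000000i  (running Σ = +0.014703-0.019520i)
  m=1: (-0.045225-0.338778i) × (-0.074528+0.126672i) = +0.046284+0.019520i  (running Σ = +0.060987+0.000000i)
Accumulated sum +0.060987+0.000000i; after 4π/(2l+1) scaling, +0.255463+0.000000i ⇒ P_1 = 0.255463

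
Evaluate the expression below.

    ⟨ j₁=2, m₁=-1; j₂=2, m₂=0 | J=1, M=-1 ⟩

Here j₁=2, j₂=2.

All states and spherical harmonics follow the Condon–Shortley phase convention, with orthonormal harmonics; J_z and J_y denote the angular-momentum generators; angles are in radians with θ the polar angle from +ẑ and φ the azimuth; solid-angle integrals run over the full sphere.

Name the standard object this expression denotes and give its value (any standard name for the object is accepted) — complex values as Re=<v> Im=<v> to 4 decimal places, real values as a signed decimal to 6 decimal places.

This is a Clebsch–Gordan (vector-coupling) coefficient.
√[3·3!1!1!/6! · 1!3!2!2!0!2!] = √(6/5)
  +(−1)^2/∏(2,1,1,0,0,1)! = 1/2  (running 1/2)
⟨..|..⟩ = √(6/5)·(1/2) = +0.547723

Clebsch–Gordan coefficient, +√(3/10) ≈ +0.547723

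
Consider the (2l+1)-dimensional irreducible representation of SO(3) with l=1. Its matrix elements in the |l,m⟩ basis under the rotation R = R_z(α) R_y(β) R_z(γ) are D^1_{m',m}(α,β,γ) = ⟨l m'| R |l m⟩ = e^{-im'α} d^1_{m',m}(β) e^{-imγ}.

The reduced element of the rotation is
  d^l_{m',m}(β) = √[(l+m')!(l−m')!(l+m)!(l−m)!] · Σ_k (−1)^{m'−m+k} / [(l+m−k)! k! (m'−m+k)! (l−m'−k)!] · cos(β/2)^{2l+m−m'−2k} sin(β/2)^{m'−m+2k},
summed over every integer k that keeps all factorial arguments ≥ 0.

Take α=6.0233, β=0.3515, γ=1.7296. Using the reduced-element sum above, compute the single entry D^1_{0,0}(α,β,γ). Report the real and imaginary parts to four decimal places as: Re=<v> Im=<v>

Split into d^1_{0,0}(β=0.3515) × two z-phases.
With c≡cos(β/2)=0.984596 and s≡sin(β/2)=0.174847, N=[1·1·1·1]^{1/2}=1.000000
The bounds max(0,m−m')=0 and min(l+m,l−m')=1 give 2 terms
  k=0: (−1)^0·1.0000/(1)·0.9846^2·0.1748^0 = +0.969429
  k=1: (−1)^1·1.0000/(1)·0.9846^0·0.1748^2 = -0.030571
d^1_{0,0}(0.3515) = +0.969429 -0.030571 = +0.938857
D = (+1.000000+0.000000i)·(+0.938857)·(+1.000000+0.000000i) = +0.938857+0.000000i

Re=0.9389 Im=0.0000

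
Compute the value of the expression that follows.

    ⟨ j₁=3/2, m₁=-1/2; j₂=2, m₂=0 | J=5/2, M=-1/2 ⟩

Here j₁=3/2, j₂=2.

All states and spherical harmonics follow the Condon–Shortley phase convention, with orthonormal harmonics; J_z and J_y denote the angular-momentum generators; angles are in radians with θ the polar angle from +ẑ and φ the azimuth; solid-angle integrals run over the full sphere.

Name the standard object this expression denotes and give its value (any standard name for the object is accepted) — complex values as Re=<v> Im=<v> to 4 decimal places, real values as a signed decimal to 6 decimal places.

Clebsch–Gordan coefficient, −√(3/35) ≈ -0.292770

This is a Clebsch–Gordan (vector-coupling) coefficient.
j₁+j₂−J=1  J+j₁−j₂=2  J−j₁+j₂=3  j₁+j₂+J+1=7
(j₁±m₁, j₂±m₂, J±M) = (1,2,2,2,2,3)
P² = 48/35
sum k=0..1:
  [0] +1/4 = 1/4
  [1] −1/2 = -1/2
S = -1/4
C² = P²·S² = 3/35 ; C = -0.292770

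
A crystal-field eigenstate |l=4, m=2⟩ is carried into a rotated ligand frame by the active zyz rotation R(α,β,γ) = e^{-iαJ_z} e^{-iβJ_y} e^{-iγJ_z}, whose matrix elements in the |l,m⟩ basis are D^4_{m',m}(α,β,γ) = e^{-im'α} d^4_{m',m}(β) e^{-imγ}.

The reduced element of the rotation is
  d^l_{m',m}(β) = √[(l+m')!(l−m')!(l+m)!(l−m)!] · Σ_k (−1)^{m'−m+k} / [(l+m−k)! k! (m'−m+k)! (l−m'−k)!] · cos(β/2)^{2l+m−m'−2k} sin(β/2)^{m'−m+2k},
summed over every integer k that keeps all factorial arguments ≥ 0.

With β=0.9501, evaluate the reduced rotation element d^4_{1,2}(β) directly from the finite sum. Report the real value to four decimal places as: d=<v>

d^4_{1,2}(β=0.9501) via the finite sum:
c=cos(0.950100/2)=0.889270, s=sin(0.950100/2)=0.457383; N=√[120·6·720·2]=1018.233765
k: max(0,(2)−(1))=1 … min(4+(2),4−(1))=3
  k=1: (−1)^0·1018.2338/(240)·0.8893^7·0.4574^1 = +0.853397
  k=2: (−1)^1·1018.2338/(48)·0.8893^5·0.4574^3 = -1.128792
  k=3: (−1)^2·1018.2338/(72)·0.8893^3·0.4574^5 = +0.199074
d^4_{1,2}(0.9501) = +0.853397 -1.128792 +0.199074 = -0.076320

d=-0.0763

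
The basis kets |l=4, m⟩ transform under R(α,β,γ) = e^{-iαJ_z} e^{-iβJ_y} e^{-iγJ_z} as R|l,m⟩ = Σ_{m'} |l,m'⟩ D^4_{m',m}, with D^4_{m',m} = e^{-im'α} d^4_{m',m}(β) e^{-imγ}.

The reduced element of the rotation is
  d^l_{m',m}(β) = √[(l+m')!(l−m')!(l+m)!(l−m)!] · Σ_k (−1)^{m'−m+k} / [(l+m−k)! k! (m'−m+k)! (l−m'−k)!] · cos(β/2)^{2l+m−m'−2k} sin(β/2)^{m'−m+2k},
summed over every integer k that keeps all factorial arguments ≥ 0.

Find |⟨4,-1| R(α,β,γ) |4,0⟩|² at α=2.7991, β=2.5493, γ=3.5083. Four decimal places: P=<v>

P=0.2217

D^4_{-1,0}(2.7991,2.5493,3.5083) = e^{-i·-1·2.7991}·d^4_{-1,0}(2.5493)·e^{-i·0·3.5083}. Compute d first:
c=cos(2.549300/2)=0.291836, s=sin(2.549300/2)=0.956468; N=√[6·120·24·24]=643.987578
Admissible k: 1..4 (factorial args all ≥0)
  k=1: (−1)^0·643.9876/(144)·0.2918^7·0.9565^1 = +0.000771
  k=2: (−1)^1·643.9876/(24)·0.2918^5·0.9565^3 = -0.049702
  k=3: (−1)^2·643.9876/(24)·0.2918^3·0.9565^5 = +0.533873
  k=4: (−1)^3·643.9876/(144)·0.2918^1·0.9565^7 = -0.955759
d^4_{-1,0}(2.5493) = +0.000771 -0.049702 +0.533873 -0.955759 = -0.470817
|D^4_{-1,0}|² = |d^4_{-1,0}(β)|² = (-0.470817)² = 0.221669 (the z-rotation phases have unit modulus)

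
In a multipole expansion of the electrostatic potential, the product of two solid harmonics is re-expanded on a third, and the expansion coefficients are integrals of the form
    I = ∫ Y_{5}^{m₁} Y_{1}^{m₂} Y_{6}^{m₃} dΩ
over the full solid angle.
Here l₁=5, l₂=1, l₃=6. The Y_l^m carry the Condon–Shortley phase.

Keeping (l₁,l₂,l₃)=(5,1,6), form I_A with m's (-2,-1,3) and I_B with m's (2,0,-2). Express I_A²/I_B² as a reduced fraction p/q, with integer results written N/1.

9/8

Shared (l₁,l₂,l₃)=(5,1,6): N and (l;000)² cancel in I_A²/I_B².
A: Δ = 0!·10!·2!/13! = 1/858; Racah Σ t=0..0: t=0:+1/60480 = 1/60480; ⇒ 3j(5 1 6; -2 -1 3)² = 6/143, sgn -1
B: Δ = 0!·10!·2!/13! = 1/858; Racah Σ t=0..0: t=0:+1/30240 = 1/30240; ⇒ 3j(5 1 6; 2 0 -2)² = 16/429, sgn +1
I_A²/I_B² = (6/143)/(16/429) = 9/8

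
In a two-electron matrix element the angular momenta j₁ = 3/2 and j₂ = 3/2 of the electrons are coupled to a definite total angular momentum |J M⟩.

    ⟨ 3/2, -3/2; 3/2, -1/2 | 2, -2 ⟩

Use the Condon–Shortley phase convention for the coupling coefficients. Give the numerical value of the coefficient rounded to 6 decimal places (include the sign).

-0.707107  (= −√(1/2))

j₁+j₂−J=1  J+j₁−j₂=2  J−j₁+j₂=2  j₁+j₂+J+1=6
(j₁±m₁, j₂±m₂, J±M) = (0,3,1,2,0,4)
P² = 8
sum k=1..1:
  [1] −1/4 = -1/4
S = -1/4
C² = P²·S² = 1/2 ; C = -0.707107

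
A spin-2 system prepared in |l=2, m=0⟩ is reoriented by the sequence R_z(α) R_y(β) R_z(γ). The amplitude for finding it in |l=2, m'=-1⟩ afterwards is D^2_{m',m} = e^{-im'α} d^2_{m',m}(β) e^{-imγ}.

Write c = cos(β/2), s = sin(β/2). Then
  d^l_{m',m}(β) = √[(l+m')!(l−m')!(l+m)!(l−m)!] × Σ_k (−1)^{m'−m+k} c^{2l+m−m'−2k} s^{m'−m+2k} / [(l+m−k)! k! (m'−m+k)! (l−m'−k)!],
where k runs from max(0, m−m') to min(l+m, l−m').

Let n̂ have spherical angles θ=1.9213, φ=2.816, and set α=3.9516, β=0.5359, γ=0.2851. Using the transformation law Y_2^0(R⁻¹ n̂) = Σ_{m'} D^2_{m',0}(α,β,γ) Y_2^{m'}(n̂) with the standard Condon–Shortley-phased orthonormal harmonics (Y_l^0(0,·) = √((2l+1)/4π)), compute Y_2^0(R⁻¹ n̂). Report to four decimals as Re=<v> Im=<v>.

Re=-0.3072 Im=0.0000

Need the full column D^2_{m',0} for m'=−2..2 at α=3.9516, β=0.5359, γ=0.2851.
cos(β/2)=0.964316, sin(β/2)=0.264755
d^2_{-2,0}: single k=2 term ⇒ +0.159662;  D = -0.007855+0.159469i
d^2_{-1,0}: k∈[1..2] ⇒ +0.581537 -0.043836 = +0.537702;  D = -0.370742-0.389453i
d^2_{0,0}: k∈[0..2] ⇒ +0.864723 -0.260728 +0.004913 = +0.608908;  D = +0.608908+0.000000i
d^2_{1,0}: k∈[0..1] ⇒ -0.581537 +0.043836 = -0.537702;  D = +0.370742-0.389453i
d^2_{2,0}: single k=0 term ⇒ +0.159662;  D = -0.007855-0.159469i
Y_2^{m'}(θ=1.9213,φ=2.816) and Σ D·Y over m':
  (-0.0079+0.1595i)·(+0.2710+0.2065i)  (-0.3707-0.3895i)·(+0.2361+0.0797i)  (+0.6089+0.0000i)·(-0.2038+0.0000i)  (+0.3707-0.3895i)·(-0.2361+0.0797i)  (-0.0079-0.1595i)·(+0.2710-0.2065i)
Y_2^0(R⁻¹ n̂) = -0.307199-0.000000i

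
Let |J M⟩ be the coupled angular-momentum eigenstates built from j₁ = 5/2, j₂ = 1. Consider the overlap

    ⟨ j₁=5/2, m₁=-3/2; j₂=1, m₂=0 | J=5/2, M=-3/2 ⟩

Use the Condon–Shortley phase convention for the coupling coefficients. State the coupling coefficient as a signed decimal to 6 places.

−√(9/35) = -0.507093

√[6·1!4!1!/7! · 1!4!1!1!1!4!] = √(576/35)
  +(−1)^0/∏(0,1,4,1,0,0)! = 1/24  (running 1/24)
  +(−1)^1/∏(1,0,3,0,1,1)! = -1/6  (running -1/8)
⟨..|..⟩ = √(576/35)·(-1/8) = -0.507093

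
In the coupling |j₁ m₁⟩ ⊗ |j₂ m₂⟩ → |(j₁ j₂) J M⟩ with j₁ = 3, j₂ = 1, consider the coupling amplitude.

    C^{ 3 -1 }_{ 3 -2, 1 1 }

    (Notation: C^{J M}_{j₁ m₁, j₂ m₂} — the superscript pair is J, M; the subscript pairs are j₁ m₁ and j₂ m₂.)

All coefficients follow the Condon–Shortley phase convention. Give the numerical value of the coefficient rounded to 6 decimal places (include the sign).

−√(5/12) ≈ -0.645497

j₁+j₂−J=1  J+j₁−j₂=5  J−j₁+j₂=1  j₁+j₂+J+1=8
(j₁±m₁, j₂±m₂, J±M) = (1,5,2,0,2,4)
P² = 240
sum k=1..1:
  [1] −1/24 = -1/24
S = -1/24
C² = P²·S² = 5/12 ; C = -0.645497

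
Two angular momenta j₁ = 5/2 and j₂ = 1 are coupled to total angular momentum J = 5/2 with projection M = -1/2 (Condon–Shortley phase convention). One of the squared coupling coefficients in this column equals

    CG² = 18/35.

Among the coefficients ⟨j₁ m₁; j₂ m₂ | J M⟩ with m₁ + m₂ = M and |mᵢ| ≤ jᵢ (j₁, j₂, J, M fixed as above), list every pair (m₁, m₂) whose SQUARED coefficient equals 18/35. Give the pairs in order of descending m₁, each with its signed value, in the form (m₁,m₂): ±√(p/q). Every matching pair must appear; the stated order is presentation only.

Admissible pairs with m₁+m₂ = M = -1/2: (-3/2,1), (-1/2,0), (1/2,-1)
  (m₁,m₂)=(1/2,-1): CG² = 18/35, CG = +√(18/35)   ← matches the target
  (m₁,m₂)=(-1/2,0): CG² = 1/35, CG = −√(1/35)
  (m₁,m₂)=(-3/2,1): CG² = 16/35, CG = −√(16/35)
Pairs with CG² = 18/35: (1/2,-1): +√(18/35)

(1/2,-1): +√(18/35)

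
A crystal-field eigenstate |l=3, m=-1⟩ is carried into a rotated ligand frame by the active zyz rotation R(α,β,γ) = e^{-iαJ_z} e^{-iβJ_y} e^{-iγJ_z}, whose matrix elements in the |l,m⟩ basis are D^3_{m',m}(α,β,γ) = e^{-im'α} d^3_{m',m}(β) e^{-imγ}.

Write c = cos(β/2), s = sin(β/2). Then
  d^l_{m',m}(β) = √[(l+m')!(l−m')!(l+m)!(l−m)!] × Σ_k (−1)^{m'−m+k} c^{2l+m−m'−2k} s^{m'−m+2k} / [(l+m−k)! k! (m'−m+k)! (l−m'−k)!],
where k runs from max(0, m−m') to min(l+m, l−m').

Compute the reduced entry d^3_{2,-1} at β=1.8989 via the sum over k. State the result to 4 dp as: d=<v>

d^3_{2,-1}(β=1.8989) via the finite sum:
Half-angle: c=0.582130, s=0.813095. N=√(120·1·2·24)=75.894664
k∈{0,1} keeps every argument non-negative
  k=0: (−1)^3·75.8947/(12)·0.5821^3·0.8131^3 = -0.670680
  k=1: (−1)^4·75.8947/(24)·0.5821^1·0.8131^5 = +0.654226
d^3_{2,-1}(1.8989) = -0.670680 +0.654226 = -0.016454

d=-0.0165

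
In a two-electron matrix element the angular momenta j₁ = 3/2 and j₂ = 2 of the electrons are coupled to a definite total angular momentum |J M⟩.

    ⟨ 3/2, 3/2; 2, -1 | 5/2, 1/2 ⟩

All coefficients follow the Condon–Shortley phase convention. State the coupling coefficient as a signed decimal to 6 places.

√[6·1!2!3!/7! · 3!0!1!3!3!2!] = √(216/35)
  +(−1)^0/∏(0,1,0,1,2,2)! = 1/4  (running 1/4)
⟨..|..⟩ = √(216/35)·(1/4) = +0.621059

+√(27/70) = +0.621059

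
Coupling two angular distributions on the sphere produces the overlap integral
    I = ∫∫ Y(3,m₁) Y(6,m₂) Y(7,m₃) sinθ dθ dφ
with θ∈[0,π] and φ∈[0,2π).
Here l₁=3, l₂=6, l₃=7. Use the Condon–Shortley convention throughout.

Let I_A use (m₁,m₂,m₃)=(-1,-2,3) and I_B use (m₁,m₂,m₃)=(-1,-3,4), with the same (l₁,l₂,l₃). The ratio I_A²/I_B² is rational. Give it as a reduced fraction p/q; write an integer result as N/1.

Same 3,6,7: normalisation and zero-m 3j drop out of the ratio.
A: Δ: 2! 4! 10! / 17! → 1/2042040; sum: t=0:+1/829440 t=1:−1/181440 t=2:+1/645120 = -1/362880; 3j²(3 6 7; -1 -2 3) = Δ·Π!·Σ² = 256/17017  (sign -1)
B: Δ: 2! 4! 10! / 17! → 1/2042040; sum: t=0:+1/1451520 t=1:−1/483840 t=2:+1/2903040 = -1/967680; 3j²(3 6 7; -1 -3 4) = Δ·Π!·Σ² = 81/6188  (sign +1)
I_A²/I_B² = (256/17017)/(81/6188) = 1024/891

1024/891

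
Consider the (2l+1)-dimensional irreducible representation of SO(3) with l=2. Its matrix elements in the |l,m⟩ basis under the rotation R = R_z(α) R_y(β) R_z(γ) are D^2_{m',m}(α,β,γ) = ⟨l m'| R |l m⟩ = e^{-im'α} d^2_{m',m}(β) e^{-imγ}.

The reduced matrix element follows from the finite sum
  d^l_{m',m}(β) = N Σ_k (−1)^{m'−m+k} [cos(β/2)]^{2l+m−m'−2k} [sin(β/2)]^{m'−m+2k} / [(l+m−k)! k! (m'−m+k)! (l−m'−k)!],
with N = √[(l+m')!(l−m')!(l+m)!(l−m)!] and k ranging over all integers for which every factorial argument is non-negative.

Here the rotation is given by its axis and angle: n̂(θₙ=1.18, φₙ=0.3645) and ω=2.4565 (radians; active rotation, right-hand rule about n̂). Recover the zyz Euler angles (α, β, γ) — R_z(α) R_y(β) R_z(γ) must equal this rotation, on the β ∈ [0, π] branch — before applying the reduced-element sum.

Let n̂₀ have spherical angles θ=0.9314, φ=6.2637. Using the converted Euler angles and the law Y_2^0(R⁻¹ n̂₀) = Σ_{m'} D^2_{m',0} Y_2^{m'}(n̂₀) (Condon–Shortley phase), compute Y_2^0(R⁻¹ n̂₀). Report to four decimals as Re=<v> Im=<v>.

Axis–angle → zyz. n̂ = (sinθₙcosφₙ, sinθₙsinφₙ, cosθₙ) = (+0.863861, +0.329606, +0.380925), ω = 2.4565.
R = I cosω + sinω [n̂]ₓ + (1−cosω) n̂n̂ᵀ gives
  R = [+0.549767, +0.264192, +0.792438; +0.746248, -0.581594, -0.323824; +0.375326, +0.769383, -0.516894]
β = atan2(√(R₁₃²+R₂₃²), R₃₃) = 2.114015; α = atan2(R₂₃, R₁₃) mod 2π = 5.895251; γ = atan2(R₃₂, −R₃₁) mod 2π = 2.024658
Need the full column D^2_{m',0} for m'=−2..2 at α=5.8953, β=2.1140, γ=2.0247.
cos(β/2)=0.491480, sin(β/2)=0.870889
d^2_{-2,0}: single k=2 term ⇒ +0.448759;  D = +0.320330-0.314282i
d^2_{-1,0}: k∈[1..2] ⇒ +0.253254 -0.795188 = -0.541934;  D = -0.501664+0.205001i
d^2_{0,0}: k∈[0..2] ⇒ +0.058348 -0.732820 +0.575242 = -0.099231;  D = -0.099231+0.000000i
d^2_{1,0}: k∈[0..1] ⇒ -0.253254 +0.795188 = +0.541934;  D = +0.501664+0.205001i
d^2_{2,0}: single k=0 term ⇒ +0.448759;  D = +0.320330+0.314282i
Y_2^{m'}(θ=0.9314,φ=6.2637) and Σ D·Y over m':
  (+0.3203-0.3143i)·(+0.2485+0.0097i)  (-0.5017+0.2050i)·(+0.3699+0.0072i)  (-0.0992+0.0000i)·(+0.0215+0.0000i)  (+0.5017+0.2050i)·(-0.3699+0.0072i)  (+0.3203+0.3143i)·(+0.2485-0.0097i)
Y_2^0(R⁻¹ n̂) = -0.210847+0.000000i

Re=-0.2108 Im=0.0000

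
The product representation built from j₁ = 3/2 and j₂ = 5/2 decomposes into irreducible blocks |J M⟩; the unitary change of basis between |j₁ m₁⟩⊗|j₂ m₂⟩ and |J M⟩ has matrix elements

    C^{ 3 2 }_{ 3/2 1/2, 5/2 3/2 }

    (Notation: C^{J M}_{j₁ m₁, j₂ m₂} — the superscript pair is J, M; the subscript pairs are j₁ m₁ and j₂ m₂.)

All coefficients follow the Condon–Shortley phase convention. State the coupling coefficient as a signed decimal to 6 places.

j₁+j₂−J=1  J+j₁−j₂=2  J−j₁+j₂=4  j₁+j₂+J+1=8
(j₁±m₁, j₂±m₂, J±M) = (2,1,4,1,5,1)
P² = 48
sum k=0..1:
  [0] +1/24 = 1/24
  [1] −1/12 = -1/12
S = -1/24
C² = P²·S² = 1/12 ; C = -0.288675

-0.288675  (= −√(1/12))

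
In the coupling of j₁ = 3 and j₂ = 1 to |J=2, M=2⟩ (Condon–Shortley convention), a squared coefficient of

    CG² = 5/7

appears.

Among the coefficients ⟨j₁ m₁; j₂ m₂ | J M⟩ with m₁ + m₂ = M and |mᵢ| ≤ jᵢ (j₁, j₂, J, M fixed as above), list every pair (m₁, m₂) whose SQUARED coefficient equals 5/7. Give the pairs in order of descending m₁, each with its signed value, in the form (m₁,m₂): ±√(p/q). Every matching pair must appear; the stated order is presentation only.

Admissible pairs with m₁+m₂ = M = 2: (1,1), (2,0), (3,-1)
  (m₁,m₂)=(3,-1): CG² = 5/7, CG = +√(5/7)   ← matches the target
  (m₁,m₂)=(2,0): CG² = 5/21, CG = −√(5/21)
  (m₁,m₂)=(1,1): CG² = 1/21, CG = +√(1/21)
Pairs with CG² = 5/7: (3,-1): +√(5/7)

(3,-1): +√(5/7)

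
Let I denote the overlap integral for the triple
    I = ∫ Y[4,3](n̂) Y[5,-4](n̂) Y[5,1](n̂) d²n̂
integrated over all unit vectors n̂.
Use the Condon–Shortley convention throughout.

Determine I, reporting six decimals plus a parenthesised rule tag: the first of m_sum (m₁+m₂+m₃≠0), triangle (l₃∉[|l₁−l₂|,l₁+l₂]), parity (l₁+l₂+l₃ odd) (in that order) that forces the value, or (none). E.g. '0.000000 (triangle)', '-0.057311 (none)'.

m-sum 0 ✓  L=14 even ✓  1≤5≤9 ✓
Π(2lᵢ+1) = 9×11×11 = 1089
triangle coeff Δ(4,5,5) = 1/3153150
Σ_t [0,4]: t=0:+1/69120 t=1:−1/1728 t=2:+1/576 t=3:−1/1728 t=4:+1/69120 = 7/11520
(3j)²=2/143 [(4 5 5; 0 0 0)], sign=-1
Σ_t [0,1]: t=0:+1/17280 t=1:−1/103680 = 1/20736
(3j)²=10/429 [(4 5 5; 3 -4 1)], sign=+1
⇒ 4πI² = 60/169
I = (-1)√(60/169/(4π)) = -0.16808437
No selection rule forces the value: the integral is nonzero (none).

-0.168084 (none)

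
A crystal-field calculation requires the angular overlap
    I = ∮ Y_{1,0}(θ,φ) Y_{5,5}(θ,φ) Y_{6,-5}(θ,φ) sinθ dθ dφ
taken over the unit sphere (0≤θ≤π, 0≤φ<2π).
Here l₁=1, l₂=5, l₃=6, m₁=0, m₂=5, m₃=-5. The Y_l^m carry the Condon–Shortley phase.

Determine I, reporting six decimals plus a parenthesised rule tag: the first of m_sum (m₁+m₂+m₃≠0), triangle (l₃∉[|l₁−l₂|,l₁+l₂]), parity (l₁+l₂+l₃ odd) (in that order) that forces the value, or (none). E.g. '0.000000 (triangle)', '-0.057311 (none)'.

Checks pass: Σm=0; 12 even; l₃=6∈[4,6].
(2·1+1)(2·5+1)(2·6+1) = 429
Δ: 0! 2! 10! / 13! → 1/858
sum: t=0:+1/14400 = 1/14400
3j²(1 5 6; 0 0 0) = Δ·Π!·Σ² = 6/143  (sign +1)
sum: t=0:+1/3628800 = 1/3628800
3j²(1 5 6; 0 5 -5) = Δ·Π!·Σ² = 1/78  (sign -1)
combine: 4πI² = 429·6/143·1/78 = 3/13
take √, sign -1: I = -0.13551395
No selection rule forces the value: the integral is nonzero (none).

-0.135514 (none)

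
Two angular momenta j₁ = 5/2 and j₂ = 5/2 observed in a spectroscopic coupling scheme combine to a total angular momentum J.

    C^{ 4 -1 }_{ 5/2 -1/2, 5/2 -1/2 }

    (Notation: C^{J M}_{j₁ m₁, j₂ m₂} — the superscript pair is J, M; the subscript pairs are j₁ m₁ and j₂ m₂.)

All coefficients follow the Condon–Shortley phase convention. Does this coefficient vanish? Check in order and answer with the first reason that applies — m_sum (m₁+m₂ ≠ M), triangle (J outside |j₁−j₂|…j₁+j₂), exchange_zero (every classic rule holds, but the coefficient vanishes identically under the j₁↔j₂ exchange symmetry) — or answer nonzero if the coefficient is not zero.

exchange_zero

m-sum: m₁+m₂ = -1/2+(-1/2) = -1, M = -1  ✓
triangle: |j₁−j₂| = 0 ≤ J = 4 ≤ j₁+j₂ = 5  ✓
exchange: j₁=j₂ and m₁=m₂, and (−1)^(j₁+j₂−J) = (−1)^1 = −1 forces ⟨j₁m₁;j₂m₂|JM⟩ = −⟨j₂m₂;j₁m₁|JM⟩ = −⟨j₁m₁;j₂m₂|JM⟩ ⇒ the coefficient vanishes identically
Racah sum check: Σ_k collapses to 0 ⇒ CG = 0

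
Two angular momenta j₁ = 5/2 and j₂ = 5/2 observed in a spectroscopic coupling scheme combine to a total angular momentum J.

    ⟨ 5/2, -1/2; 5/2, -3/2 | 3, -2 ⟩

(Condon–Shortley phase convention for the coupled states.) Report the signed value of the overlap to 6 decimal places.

-0.288675  (= −√(1/12))

√[7·2!3!3!/9! · 2!3!1!4!1!5!] = √(48)
  +(−1)^0/∏(0,2,3,1,0,2)! = 1/24  (running 1/24)
  +(−1)^1/∏(1,1,2,0,1,3)! = -1/12  (running -1/24)
⟨..|..⟩ = √(48)·(-1/24) = -0.288675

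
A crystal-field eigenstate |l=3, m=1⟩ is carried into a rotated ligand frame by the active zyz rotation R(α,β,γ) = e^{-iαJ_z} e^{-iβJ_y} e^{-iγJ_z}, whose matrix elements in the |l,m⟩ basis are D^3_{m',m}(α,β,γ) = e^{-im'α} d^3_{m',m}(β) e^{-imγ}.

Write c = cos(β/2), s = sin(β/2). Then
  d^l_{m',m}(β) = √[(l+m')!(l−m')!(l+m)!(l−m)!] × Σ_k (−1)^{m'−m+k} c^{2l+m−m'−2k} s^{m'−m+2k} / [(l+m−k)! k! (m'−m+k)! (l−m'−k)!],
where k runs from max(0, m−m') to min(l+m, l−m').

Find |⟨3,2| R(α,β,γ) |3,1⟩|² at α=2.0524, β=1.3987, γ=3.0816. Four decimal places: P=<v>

Split into d^3_{2,1}(β=1.3987) × two z-phases.
With c≡cos(β/2)=0.765261 and s≡sin(β/2)=0.643720, N=[120·1·24·2]^{1/2}=75.894664
Admissible k: 0..1 (factorial args all ≥0)
  k=0: (−1)^1·75.8947/(24)·0.7653^5·0.6437^1 = -0.534250
  k=1: (−1)^2·75.8947/(12)·0.7653^3·0.6437^3 = +0.756049
d^3_{2,1}(1.3987) = -0.534250 +0.756049 = +0.221799
|D^3_{2,1}|² = |d^3_{2,1}(β)|² = (+0.221799)² = 0.049195 (the z-rotation phases have unit modulus)

P=0.0492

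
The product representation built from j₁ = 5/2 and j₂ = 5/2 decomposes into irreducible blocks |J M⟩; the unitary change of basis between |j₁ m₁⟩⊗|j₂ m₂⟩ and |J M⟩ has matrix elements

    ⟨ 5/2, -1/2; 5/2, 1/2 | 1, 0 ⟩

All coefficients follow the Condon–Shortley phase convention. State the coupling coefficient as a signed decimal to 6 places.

triangle: 4!·1!·1!/7! = 24/5040
(j±m)!: 2!·3!·3!·2!·1!·1! = 144
prefactor² = (2J+1)·Δ·N² = 72/35
  k=2: +1/(2!·2!·1!·1!·0!·0!) = 1/4
  k=3: −1/(3!·1!·0!·0!·1!·1!) = -1/6
Σ = 1/12  ⇒  CG² = 72/35·(1/12)² = 1/70
CG = +√(1/70) = +0.119523

+0.119523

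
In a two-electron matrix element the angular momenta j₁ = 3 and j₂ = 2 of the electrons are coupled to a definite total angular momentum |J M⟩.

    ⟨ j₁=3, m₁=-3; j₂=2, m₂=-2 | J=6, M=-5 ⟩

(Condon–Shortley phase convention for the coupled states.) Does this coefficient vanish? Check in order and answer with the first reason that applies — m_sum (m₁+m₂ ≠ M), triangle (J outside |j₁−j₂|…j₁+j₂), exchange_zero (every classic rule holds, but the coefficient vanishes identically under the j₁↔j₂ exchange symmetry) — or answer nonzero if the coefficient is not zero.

triangle

m-sum: m₁+m₂ = -3+(-2) = -5, M = -5  ✓
triangle: need |j₁−j₂| ≤ J ≤ j₁+j₂, i.e. J ∈ [1, 5]; J = 6 is outside ✗ ⇒ coefficient is 0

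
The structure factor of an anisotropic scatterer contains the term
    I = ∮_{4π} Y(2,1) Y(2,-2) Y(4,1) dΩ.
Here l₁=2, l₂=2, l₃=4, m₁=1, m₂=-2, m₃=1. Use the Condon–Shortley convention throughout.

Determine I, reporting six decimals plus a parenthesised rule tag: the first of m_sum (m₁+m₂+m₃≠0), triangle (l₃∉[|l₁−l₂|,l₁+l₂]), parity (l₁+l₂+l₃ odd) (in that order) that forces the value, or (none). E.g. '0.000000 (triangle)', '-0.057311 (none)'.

-0.090112 (none)

Checks pass: Σm=0; 8 even; l₃=4∈[0,4].
(2·2+1)(2·2+1)(2·4+1) = 225
Δ: 0! 4! 4! / 9! → 1/630
sum: t=0:+1/16 = 1/16
3j²(2 2 4; 0 0 0) = Δ·Π!·Σ² = 2/35  (sign +1)
sum: t=0:+1/144 = 1/144
3j²(2 2 4; 1 -2 1) = Δ·Π!·Σ² = 1/126  (sign -1)
combine: 4πI² = 225·2/35·1/126 = 5/49
take √, sign -1: I = -0.09011188
No selection rule forces the value: the integral is nonzero (none).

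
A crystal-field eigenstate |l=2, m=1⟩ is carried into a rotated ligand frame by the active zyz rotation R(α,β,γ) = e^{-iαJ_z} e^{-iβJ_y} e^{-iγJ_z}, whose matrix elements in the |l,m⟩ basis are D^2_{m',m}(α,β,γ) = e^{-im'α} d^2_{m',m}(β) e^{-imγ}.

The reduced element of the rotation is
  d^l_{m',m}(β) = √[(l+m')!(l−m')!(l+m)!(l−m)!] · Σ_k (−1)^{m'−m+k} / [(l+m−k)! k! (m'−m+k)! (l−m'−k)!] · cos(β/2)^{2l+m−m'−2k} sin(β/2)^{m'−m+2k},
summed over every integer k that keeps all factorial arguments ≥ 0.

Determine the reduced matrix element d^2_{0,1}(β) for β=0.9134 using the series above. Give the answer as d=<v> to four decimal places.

d^2_{0,1}(β=0.9134) via the finite sum:
c=cos(0.913400/2)=0.897513, s=sin(0.913400/2)=0.440989; N=√[2·2·6·1]=4.898979
The bounds max(0,m−m')=1 and min(l+m,l−m')=2 give 2 terms
  k=1: (−1)^0·4.8990/(2)·0.8975^3·0.4410^1 = +0.780953
  k=2: (−1)^1·4.8990/(2)·0.8975^1·0.4410^3 = -0.188538
d^2_{0,1}(0.9134) = +0.780953 -0.188538 = +0.592415

d=0.5924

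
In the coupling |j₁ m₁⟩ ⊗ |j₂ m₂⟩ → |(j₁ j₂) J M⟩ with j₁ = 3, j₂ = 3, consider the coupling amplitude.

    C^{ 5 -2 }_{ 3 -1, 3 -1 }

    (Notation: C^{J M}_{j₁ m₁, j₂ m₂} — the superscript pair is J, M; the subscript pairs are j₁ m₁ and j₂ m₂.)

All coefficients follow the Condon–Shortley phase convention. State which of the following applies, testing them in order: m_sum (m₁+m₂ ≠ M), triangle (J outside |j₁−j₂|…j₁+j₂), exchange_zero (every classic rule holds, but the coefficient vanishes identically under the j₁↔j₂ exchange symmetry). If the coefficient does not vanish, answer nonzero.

m-sum: m₁+m₂ = -1+(-1) = -2, M = -2  ✓
triangle: |j₁−j₂| = 0 ≤ J = 5 ≤ j₁+j₂ = 6  ✓
exchange: j₁=j₂ and m₁=m₂, and (−1)^(j₁+j₂−J) = (−1)^1 = −1 forces ⟨j₁m₁;j₂m₂|JM⟩ = −⟨j₂m₂;j₁m₁|JM⟩ = −⟨j₁m₁;j₂m₂|JM⟩ ⇒ the coefficient vanishes identically
Racah sum check: Σ_k collapses to 0 ⇒ CG = 0

exchange_zero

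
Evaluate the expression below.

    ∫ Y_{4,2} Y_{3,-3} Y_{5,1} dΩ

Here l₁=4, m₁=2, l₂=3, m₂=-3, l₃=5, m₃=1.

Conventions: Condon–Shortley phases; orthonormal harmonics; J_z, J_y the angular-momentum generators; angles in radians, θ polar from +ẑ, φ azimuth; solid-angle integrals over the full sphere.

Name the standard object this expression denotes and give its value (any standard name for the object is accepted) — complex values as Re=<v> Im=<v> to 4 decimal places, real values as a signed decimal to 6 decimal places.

This is a Gaunt coefficient — the integral of a triple product of spherical harmonics over the sphere.
Checks pass: Σm=0; 12 even; l₃=5∈[1,7].
(2·4+1)(2·3+1)(2·5+1) = 693
Δ: 2! 6! 4! / 13! → 1/180180
sum: t=0:+1/576 t=1:−1/144 t=2:+1/576 = -1/288
3j²(4 3 5; 0 0 0) = Δ·Π!·Σ² = 20/1001  (sign +1)
sum: t=0:+1/2304 = 1/2304
3j²(4 3 5; 2 -3 1) = Δ·Π!·Σ² = 75/4004  (sign +1)
combine: 4πI² = 693·20/1001·75/4004 = 3375/13013
take √, sign +1: I = 0.14366244

Gaunt coefficient, +0.143662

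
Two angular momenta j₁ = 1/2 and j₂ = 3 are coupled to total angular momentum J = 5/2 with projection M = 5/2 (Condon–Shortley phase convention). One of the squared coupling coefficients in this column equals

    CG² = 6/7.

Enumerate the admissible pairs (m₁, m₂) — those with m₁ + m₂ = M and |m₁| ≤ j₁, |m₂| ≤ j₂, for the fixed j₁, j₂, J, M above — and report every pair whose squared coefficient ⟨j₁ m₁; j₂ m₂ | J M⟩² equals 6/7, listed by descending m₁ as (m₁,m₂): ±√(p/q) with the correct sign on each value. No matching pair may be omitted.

Admissible pairs with m₁+m₂ = M = 5/2: (-1/2,3), (1/2,2)
  (m₁,m₂)=(1/2,2): CG² = 1/7, CG = +√(1/7)
  (m₁,m₂)=(-1/2,3): CG² = 6/7, CG = −√(6/7)   ← matches the target
Pairs with CG² = 6/7: (-1/2,3): −√(6/7)

(-1/2,3): −√(6/7)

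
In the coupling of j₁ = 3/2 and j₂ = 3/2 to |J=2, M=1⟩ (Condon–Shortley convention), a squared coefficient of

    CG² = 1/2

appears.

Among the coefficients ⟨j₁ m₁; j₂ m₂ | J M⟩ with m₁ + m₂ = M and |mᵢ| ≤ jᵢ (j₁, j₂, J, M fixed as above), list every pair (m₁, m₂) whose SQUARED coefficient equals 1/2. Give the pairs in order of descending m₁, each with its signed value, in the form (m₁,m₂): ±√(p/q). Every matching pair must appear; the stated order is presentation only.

Admissible pairs with m₁+m₂ = M = 1: (-1/2,3/2), (1/2,1/2), (3/2,-1/2)
  (m₁,m₂)=(3/2,-1/2): CG² = 1/2, CG = +√(1/2)   ← matches the target
  (m₁,m₂)=(1/2,1/2): CG² = 0/1, CG = 0
  (m₁,m₂)=(-1/2,3/2): CG² = 1/2, CG = −√(1/2)   ← matches the target
Pairs with CG² = 1/2: (3/2,-1/2): +√(1/2); (-1/2,3/2): −√(1/2)

(3/2,-1/2): +√(1/2); (-1/2,3/2): −√(1/2)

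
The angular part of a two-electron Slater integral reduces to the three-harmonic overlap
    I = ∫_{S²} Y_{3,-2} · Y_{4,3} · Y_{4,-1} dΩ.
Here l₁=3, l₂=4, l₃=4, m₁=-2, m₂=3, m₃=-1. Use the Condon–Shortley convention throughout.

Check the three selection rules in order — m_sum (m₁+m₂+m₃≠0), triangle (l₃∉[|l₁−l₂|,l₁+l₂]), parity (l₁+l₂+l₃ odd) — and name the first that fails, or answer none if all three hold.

m₁+m₂+m₃ = -2 + 3 − 1 = 0  ✓
triangle: |3−4|=1 ≤ l₃=4 ≤ 3+4=7  ✓
parity: l₁+l₂+l₃ = 11 is odd  ✗

parity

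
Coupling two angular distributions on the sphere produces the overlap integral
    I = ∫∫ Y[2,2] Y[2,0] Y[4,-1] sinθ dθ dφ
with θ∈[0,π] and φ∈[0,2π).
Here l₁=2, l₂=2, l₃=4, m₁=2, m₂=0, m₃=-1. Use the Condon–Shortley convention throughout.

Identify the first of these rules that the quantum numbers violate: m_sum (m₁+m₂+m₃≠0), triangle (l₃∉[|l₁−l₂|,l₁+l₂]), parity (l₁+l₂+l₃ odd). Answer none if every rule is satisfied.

m_sum

Σmᵢ = 1  ✗
l₃∈[|l₁−l₂|,l₁+l₂]=[0,4], have l₃=4
Σlᵢ = 8 ⇒ even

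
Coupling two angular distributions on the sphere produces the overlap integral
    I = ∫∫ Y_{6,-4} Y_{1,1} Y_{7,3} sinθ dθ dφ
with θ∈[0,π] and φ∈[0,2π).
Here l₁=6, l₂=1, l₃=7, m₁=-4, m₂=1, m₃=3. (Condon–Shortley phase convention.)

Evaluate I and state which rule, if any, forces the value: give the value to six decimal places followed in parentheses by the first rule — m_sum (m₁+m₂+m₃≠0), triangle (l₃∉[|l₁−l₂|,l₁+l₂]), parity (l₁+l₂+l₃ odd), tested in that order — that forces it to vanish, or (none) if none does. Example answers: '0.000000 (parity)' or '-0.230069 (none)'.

-0.085707 (none)

m-sum 0 ✓  L=14 even ✓  5≤7≤7 ✓
Π(2lᵢ+1) = 13×3×15 = 585
triangle coeff Δ(6,1,7) = 1/1365
Σ_t [0,0]: t=0:+1/518400 = 1/518400
(3j)²=7/195 [(6 1 7; 0 0 0)], sign=-1
Σ_t [0,0]: t=0:+1/14515200 = 1/14515200
(3j)²=2/455 [(6 1 7; -4 1 3)], sign=+1
⇒ 4πI² = 6/65
I = (-1)√(6/65/(4π)) = -0.08570655
No selection rule forces the value: the integral is nonzero (none).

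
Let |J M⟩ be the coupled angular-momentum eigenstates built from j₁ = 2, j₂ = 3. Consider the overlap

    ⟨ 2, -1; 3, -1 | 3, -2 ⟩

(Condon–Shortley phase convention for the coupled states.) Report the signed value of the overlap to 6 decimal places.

triangle: 2!×2!×4!/9! = 96/362880
(j±m)!: 1!×3!×2!×4!×1!×5! = 34560
prefactor² = (2J+1)×Δ×N² = 64
  k=1: −1/(1!×1!×2!×1!×0!×3!) = -1/12
  k=2: +1/(2!×0!×1!×0!×1!×4!) = 1/48
Σ = -1/16  ⇒  CG² = 64×(-1/16)² = 1/4
CG = −√(1/4) = -0.500000

-0.500000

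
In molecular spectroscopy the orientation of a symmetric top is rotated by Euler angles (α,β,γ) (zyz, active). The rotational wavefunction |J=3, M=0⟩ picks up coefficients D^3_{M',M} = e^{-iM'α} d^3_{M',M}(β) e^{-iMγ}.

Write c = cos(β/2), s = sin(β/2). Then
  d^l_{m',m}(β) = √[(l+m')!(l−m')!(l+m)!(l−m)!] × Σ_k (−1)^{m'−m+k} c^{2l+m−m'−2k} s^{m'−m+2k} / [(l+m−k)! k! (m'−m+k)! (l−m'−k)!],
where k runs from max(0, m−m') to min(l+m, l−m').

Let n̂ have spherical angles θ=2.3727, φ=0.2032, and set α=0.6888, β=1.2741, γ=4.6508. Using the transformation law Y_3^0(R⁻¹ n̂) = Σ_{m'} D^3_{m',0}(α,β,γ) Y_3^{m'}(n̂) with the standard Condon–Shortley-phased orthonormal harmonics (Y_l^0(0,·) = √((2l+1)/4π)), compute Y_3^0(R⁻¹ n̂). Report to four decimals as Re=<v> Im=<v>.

Need the full column D^3_{m',0} for m'=−3..3 at α=0.6888, β=1.2741, γ=4.6508.
cos(β/2)=0.803854, sin(β/2)=0.594827
d^3_{-3,0}: single k=3 term ⇒ +0.488897;  D = -0.232501+0.430074i
d^3_{-2,0}: k∈[2..3] ⇒ +0.809189 -0.443074 = +0.366115;  D = +0.070293+0.359304i
d^3_{-1,0}: k∈[1..3] ⇒ +0.691619 -1.136095 +0.207358 = -0.237118;  D = -0.183058-0.150715i
d^3_{0,0}: k∈[0..3] ⇒ +0.269813 -1.329634 +0.728046 -0.044294 = -0.376069;  D = -0.376069+0.000000i
d^3_{1,0}: k∈[0..2] ⇒ -0.691619 +1.136095 -0.207358 = +0.237118;  D = +0.183058-0.150715i
d^3_{2,0}: k∈[0..1] ⇒ +0.809189 -0.443074 = +0.366115;  D = +0.070293-0.359304i
d^3_{3,0}: single k=0 term ⇒ -0.488897;  D = +0.232501+0.430074i
Y_3^{m'}(θ=2.3727,φ=0.2032) and Σ D·Y over m':
  (-0.2325+0.4301i)·(+0.1150-0.0803i)  (+0.0703+0.3593i)·(-0.3262+0.1404i)  (-0.1831-0.1507i)·(+0.3483-0.0718i)  (-0.3761+0.0000i)·(+0.1120+0.0000i)  (+0.1831-0.1507i)·(-0.3483-0.0718i)  (+0.0703-0.3593i)·(-0.3262-0.1404i)  (+0.2325+0.4301i)·(-0.1150-0.0803i)
Y_3^0(R⁻¹ n̂) = -0.322396+0.000000i

Re=-0.3224 Im=0.0000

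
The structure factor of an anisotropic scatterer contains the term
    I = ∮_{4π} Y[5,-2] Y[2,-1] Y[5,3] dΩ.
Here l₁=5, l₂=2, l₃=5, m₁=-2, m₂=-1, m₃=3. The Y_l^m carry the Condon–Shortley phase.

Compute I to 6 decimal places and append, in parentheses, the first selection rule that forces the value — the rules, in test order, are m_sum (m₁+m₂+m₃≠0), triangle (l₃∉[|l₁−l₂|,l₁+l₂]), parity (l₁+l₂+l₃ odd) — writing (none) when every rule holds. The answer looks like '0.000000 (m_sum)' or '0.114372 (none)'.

m-sum 0 ✓  L=12 even ✓  3≤5≤7 ✓
Π(2lᵢ+1) = 11×5×11 = 605
triangle coeff Δ(5,2,5) = 1/38610
Σ_t [0,2]: t=0:+1/2880 t=1:−1/576 t=2:+1/2880 = -1/960
(3j)²=10/429 [(5 2 5; 0 0 0)], sign=+1
Σ_t [0,1]: t=0:+1/10080 t=1:−1/2880 = -1/4032
(3j)²=10/429 [(5 2 5; -2 -1 3)], sign=-1
⇒ 4πI² = 500/1521
I = (-1)√(500/1521/(4π)) = -0.16173926
No selection rule forces the value: the integral is nonzero (none).

-0.161739 (none)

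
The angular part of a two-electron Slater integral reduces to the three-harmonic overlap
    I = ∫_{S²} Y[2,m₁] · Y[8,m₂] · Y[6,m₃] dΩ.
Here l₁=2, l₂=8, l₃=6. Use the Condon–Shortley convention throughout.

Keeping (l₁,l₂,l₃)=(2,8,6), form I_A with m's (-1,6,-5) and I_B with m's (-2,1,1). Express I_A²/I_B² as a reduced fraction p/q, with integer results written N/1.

Shared (l₁,l₂,l₃)=(2,8,6): N and (l;000)² cancel in I_A²/I_B².
A: Δ = 4!·0!·12!/17! = 1/30940; Racah Σ t=3..3: t=3:−1/239500800 = -1/239500800; ⇒ 3j(2 8 6; -1 6 -5)² = 2/85, sgn +1
B: Δ = 4!·0!·12!/17! = 1/30940; Racah Σ t=4..4: t=4:+1/14515200 = 1/14515200; ⇒ 3j(2 8 6; -2 1 1)² = 9/2210, sgn -1
I_A²/I_B² = (2/85)/(9/2210) = 52/9

52/9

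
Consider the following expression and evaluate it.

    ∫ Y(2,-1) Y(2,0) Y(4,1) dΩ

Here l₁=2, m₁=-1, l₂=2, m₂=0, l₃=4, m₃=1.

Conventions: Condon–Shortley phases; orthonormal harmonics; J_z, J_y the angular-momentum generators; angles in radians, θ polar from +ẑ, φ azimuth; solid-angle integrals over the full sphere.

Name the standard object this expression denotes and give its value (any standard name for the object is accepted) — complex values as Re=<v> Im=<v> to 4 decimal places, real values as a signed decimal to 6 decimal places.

Gaunt coefficient, -0.220728

This is a Gaunt coefficient — the integral of a triple product of spherical harmonics over the sphere.
Checks pass: Σm=0; 8 even; l₃=4∈[0,4].
(2·2+1)(2·2+1)(2·4+1) = 225
Δ: 0! 4! 4! / 9! → 1/630
sum: t=0:+1/16 = 1/16
3j²(2 2 4; 0 0 0) = Δ·Π!·Σ² = 2/35  (sign +1)
sum: t=0:+1/24 = 1/24
3j²(2 2 4; -1 0 1) = Δ·Π!·Σ² = 1/21  (sign -1)
combine: 4πI² = 225·2/35·1/21 = 30/49
take √, sign -1: I = -0.22072812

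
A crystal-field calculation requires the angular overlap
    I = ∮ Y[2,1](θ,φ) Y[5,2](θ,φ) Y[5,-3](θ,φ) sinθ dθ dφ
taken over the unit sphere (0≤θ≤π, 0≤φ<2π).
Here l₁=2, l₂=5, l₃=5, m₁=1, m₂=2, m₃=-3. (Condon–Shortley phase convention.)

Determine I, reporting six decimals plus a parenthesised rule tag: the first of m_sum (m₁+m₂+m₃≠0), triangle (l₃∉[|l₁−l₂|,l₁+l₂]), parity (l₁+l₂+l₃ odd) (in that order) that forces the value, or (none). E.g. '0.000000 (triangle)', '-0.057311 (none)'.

Checks pass: Σm=0; 12 even; l₃=5∈[3,7].
(2·2+1)(2·5+1)(2·5+1) = 605
Δ: 2! 2! 8! / 13! → 1/38610
sum: t=0:+1/2880 t=1:−1/576 t=2:+1/2880 = -1/960
3j²(2 5 5; 0 0 0) = Δ·Π!·Σ² = 10/429  (sign +1)
sum: t=0:+1/10080 t=1:−1/2880 = -1/4032
3j²(2 5 5; 1 2 -3) = Δ·Π!·Σ² = 10/429  (sign -1)
combine: 4πI² = 605·10/429·10/429 = 500/1521
take √, sign -1: I = -0.16173926
No selection rule forces the value: the integral is nonzero (none).

-0.161739 (none)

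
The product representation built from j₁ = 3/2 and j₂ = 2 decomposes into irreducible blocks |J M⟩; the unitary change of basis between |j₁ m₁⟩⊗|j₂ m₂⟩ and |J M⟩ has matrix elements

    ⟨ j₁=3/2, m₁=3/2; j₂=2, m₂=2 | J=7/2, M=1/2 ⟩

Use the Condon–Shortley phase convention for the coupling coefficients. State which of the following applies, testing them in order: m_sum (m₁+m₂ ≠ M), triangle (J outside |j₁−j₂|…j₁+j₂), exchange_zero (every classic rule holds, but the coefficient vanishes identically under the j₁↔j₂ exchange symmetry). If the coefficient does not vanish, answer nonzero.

m_sum

m-sum: m₁+m₂ = 3/2+2 = 7/2, M = 1/2  ✗ ⇒ coefficient is 0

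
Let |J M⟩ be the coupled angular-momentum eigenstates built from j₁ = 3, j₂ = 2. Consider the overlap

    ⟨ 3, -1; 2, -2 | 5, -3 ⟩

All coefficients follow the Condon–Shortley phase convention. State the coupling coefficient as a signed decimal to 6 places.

triangle: 0!×6!×4!/11! = 17280/39916800
(j±m)!: 2!×4!×0!×4!×2!×8! = 92897280
prefactor² = (2J+1)×Δ×N² = 442368
  k=0: +1/(0!×0!×4!×0!×2!×4!) = 1/1152
Σ = 1/1152  ⇒  CG² = 442368×(1/1152)² = 1/3
CG = +√(1/3) = +0.577350

+√(1/3) = +0.577350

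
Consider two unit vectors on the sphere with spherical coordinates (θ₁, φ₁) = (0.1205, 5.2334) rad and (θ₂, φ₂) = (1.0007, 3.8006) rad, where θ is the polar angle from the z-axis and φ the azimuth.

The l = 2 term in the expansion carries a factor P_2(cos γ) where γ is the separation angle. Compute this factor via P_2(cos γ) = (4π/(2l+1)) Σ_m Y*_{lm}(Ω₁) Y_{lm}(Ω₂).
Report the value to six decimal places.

-0.046712

Term-by-term m-sum for l=2 (normalisation 4π/5 = 2.513274):
  m=-2: (-0.002816-0.004819i) × (+0.068466-0.265056i) = -0.001470+0.000416i  (running Σ = -0.001470+0.000416i)
  m=-1: (+0.045890-0.079961i) × (-0.277511+0.214936i) = +0.004452+0.032053i  (running Σ = +0.002981+0.032470i)
  m=0: (+0.617111-0.000000i) × (-0.039780+0.000000i) = -0.024549+0.000000i  (running Σ = -0.021567+0.032470i)
  m=1: (-0.045890-0.079961i) × (+0.277511+0.214936i) = +0.004452-0.032053i  (running Σ = -0.017116+0.000416i)
  m=2: (-0.002816+0.004819i) × (+0.068466+0.265056i) = -0.001470-0.000416i  (running Σ = -0.018586-0.000000i)
Total Σ_m = -0.018586-0.000000i. Multiply by 2.513274: -0.046712-0.000000i. P_2(cos γ) = -0.046712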